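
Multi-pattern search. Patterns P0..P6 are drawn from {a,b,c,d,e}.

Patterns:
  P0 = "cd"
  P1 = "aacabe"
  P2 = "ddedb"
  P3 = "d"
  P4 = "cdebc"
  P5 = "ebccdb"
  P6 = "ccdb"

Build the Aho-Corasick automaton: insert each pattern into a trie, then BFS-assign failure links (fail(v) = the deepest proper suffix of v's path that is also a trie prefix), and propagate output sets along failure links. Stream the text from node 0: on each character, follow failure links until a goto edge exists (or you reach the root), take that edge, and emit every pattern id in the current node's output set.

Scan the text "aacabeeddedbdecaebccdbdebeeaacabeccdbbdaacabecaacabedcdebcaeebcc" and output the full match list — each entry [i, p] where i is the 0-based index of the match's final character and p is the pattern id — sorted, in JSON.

Build:
Trie nodes:
  0='ε' goto a→3 c→1 d→9 e→17
  1='c' goto c→23 d→2
  2='cd' goto e→14  ←P0
  3='a' goto a→4
  4='aa' goto c→5
  5='aac' goto a→6
  6='aaca' goto b→7
  7='aacab' goto e→8
  8='aacabe' goto ·  ←P1
  9='d' goto d→10  ←P3
  10='dd' goto e→11
  11='dde' goto d→12
  12='dded' goto b→13
  13='ddedb' goto ·  ←P2
  14='cde' goto b→15
  15='cdeb' goto c→16
  16='cdebc' goto ·  ←P4
  17='e' goto b→18
  18='eb' goto c→19
  19='ebc' goto c→20
  20='ebcc' goto d→21
  21='ebccd' goto b→22
  22='ebccdb' goto ·  ←P5
  23='cc' goto d→24
  24='ccd' goto b→25
  25='ccdb' goto ·  ←P6

BFS fail/out derivation:
  n1('c'): parent n0 fail=0; on 'c' 0 → fail=0;  out ∅∪∅=∅
  n3('a'): parent n0 fail=0; on 'a' 0 → fail=0;  out ∅∪∅=∅
  n9('d'): parent n0 fail=0; on 'd' 0 → fail=0;  out {3}∪∅={3}
  n17('e'): parent n0 fail=0; on 'e' 0 → fail=0;  out ∅∪∅=∅
  n2('cd'): parent n1 fail=0; on 'd' 0 → fail=9;  out {0}∪{3}={0,3}
  n4('aa'): parent n3 fail=0; on 'a' 0 → fail=3;  out ∅∪∅=∅
  n10('dd'): parent n9 fail=0; on 'd' 0 → fail=9;  out ∅∪{3}={3}
  n18('eb'): parent n17 fail=0; on 'b' 0 → fail=0;  out ∅∪∅=∅
  n23('cc'): parent n1 fail=0; on 'c' 0 → fail=1;  out ∅∪∅=∅
  n5('aac'): parent n4 fail=3; on 'c' 3→0 → fail=1;  out ∅∪∅=∅
  n11('dde'): parent n10 fail=9; on 'e' 9→0 → fail=17;  out ∅∪∅=∅
  n14('cde'): parent n2 fail=9; on 'e' 9→0 → fail=17;  out ∅∪∅=∅
  n19('ebc'): parent n18 fail=0; on 'c' 0 → fail=1;  out ∅∪∅=∅
  n24('ccd'): parent n23 fail=1; on 'd' 1 → fail=2;  out ∅∪{0,3}={0,3}
  n6('aaca'): parent n5 fail=1; on 'a' 1→0 → fail=3;  out ∅∪∅=∅
  n12('dded'): parent n11 fail=17; on 'd' 17→0 → fail=9;  out ∅∪{3}={3}
  n15('cdeb'): parent n14 fail=17; on 'b' 17 → fail=18;  out ∅∪∅=∅
  n20('ebcc'): parent n19 fail=1; on 'c' 1 → fail=23;  out ∅∪∅=∅
  n25('ccdb'): parent n24 fail=2; on 'b' 2→9→0 → fail=0;  out {6}∪∅={6}
  n7('aacab'): parent n6 fail=3; on 'b' 3→0 → fail=0;  out ∅∪∅=∅
  n13('ddedb'): parent n12 fail=9; on 'b' 9→0 → fail=0;  out {2}∪∅={2}
  n16('cdebc'): parent n15 fail=18; on 'c' 18 → fail=19;  out {4}∪∅={4}
  n21('ebccd'): parent n20 fail=23; on 'd' 23 → fail=24;  out ∅∪{0,3}={0,3}
  n8('aacabe'): parent n7 fail=0; on 'e' 0 → fail=17;  out {1}∪∅={1}
  n22('ebccdb'): parent n21 fail=24; on 'b' 24 → fail=25;  out {5}∪{6}={5,6}

Run:
i=0 'a': node 0→3
i=1 'a': node 3→4
i=2 'c': node 4→5
i=3 'a': node 5→6
i=4 'b': node 6→7
i=5 'e': node 7→8  → match P1@[0:5]
i=6 'e': node 8→17 (via fail)
i=7 'd': node 17→9 (via fail)  → match P3@[7:7]
i=8 'd': node 9→10  → match P3@[8:8]
i=9 'e': node 10→11
i=10 'd': node 11→12  → match P3@[10:10]
i=11 'b': node 12→13  → match P2@[7:11]
i=12 'd': node 13→9 (via fail)  → match P3@[12:12]
i=13 'e': node 9→17 (via fail)
i=14 'c': node 17→1 (via fail)
i=15 'a': node 1→3 (via fail)
i=16 'e': node 3→17 (via fail)
i=17 'b': node 17→18
i=18 'c': node 18→19
i=19 'c': node 19→20
i=20 'd': node 20→21  → match P0@[19:20],P3@[20:20]
i=21 'b': node 21→22  → match P5@[16:21],P6@[18:21]
i=22 'd': node 22→9 (via fail)  → match P3@[22:22]
i=23 'e': node 9→17 (via fail)
i=24 'b': node 17→18
i=25 'e': node 18→17 (via fail)
i=26 'e': node 17→17 (via fail)
i=27 'a': node 17→3 (via fail)
i=28 'a': node 3→4
i=29 'c': node 4→5
i=30 'a': node 5→6
i=31 'b': node 6→7
i=32 'e': node 7→8  → match P1@[27:32]
i=33 'c': node 8→1 (via fail)
i=34 'c': node 1→23
i=35 'd': node 23→24  → match P0@[34:35],P3@[35:35]
i=36 'b': node 24→25  → match P6@[33:36]
i=37 'b': node 25→0 (via fail)
i=38 'd': node 0→9  → match P3@[38:38]
i=39 'a': node 9→3 (via fail)
i=40 'a': node 3→4
i=41 'c': node 4→5
i=42 'a': node 5→6
i=43 'b': node 6→7
i=44 'e': node 7→8  → match P1@[39:44]
i=45 'c': node 8→1 (via fail)
i=46 'a': node 1→3 (via fail)
i=47 'a': node 3→4
i=48 'c': node 4→5
i=49 'a': node 5→6
i=50 'b': node 6→7
i=51 'e': node 7→8  → match P1@[46:51]
i=52 'd': node 8→9 (via fail)  → match P3@[52:52]
i=53 'c': node 9→1 (via fail)
i=54 'd': node 1→2  → match P0@[53:54],P3@[54:54]
i=55 'e': node 2→14
i=56 'b': node 14→15
i=57 'c': node 15→16  → match P4@[53:57]
i=58 'a': node 16→3 (via fail)
i=59 'e': node 3→17 (via fail)
i=60 'e': node 17→17 (via fail)
i=61 'b': node 17→18
i=62 'c': node 18→19
i=63 'c': node 19→20

All matches (sorted): [[5,1],[7,3],[8,3],[10,3],[11,2],[12,3],[20,0],[20,3],[21,5],[21,6],[22,3],[32,1],[35,0],[35,3],[36,6],[38,3],[44,1],[51,1],[52,3],[54,0],[54,3],[57,4]]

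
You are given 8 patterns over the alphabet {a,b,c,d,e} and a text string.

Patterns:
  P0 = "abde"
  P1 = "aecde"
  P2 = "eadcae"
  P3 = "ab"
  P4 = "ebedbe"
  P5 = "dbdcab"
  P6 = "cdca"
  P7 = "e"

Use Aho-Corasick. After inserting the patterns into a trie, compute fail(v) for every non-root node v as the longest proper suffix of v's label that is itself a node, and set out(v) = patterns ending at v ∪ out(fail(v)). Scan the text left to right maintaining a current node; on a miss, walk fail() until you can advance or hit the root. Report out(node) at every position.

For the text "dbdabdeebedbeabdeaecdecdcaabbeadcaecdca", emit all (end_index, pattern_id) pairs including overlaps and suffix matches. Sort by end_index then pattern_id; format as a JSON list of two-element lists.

Construct AC machine:
Trie (insert patterns):
  0='ε' goto a→1 c→26 d→20 e→9
  1='a' goto b→2 e→5
  2='ab' goto d→3  ←P3
  3='abd' goto e→4
  4='abde' goto ·  ←P0
  5='ae' goto c→6
  6='aec' goto d→7
  7='aecd' goto e→8
  8='aecde' goto ·  ←P1
  9='e' goto a→10 b→15  ←P7
  10='ea' goto d→11
  11='ead' goto c→12
  12='eadc' goto a→13
  13='eadca' goto e→14
  14='eadcae' goto ·  ←P2
  15='eb' goto e→16
  16='ebe' goto d→17
  17='ebed' goto b→18
  18='ebedb' goto e→19
  19='ebedbe' goto ·  ←P4
  20='d' goto b→21
  21='db' goto d→22
  22='dbd' goto c→23
  23='dbdc' goto a→24
  24='dbdca' goto b→25
  25='dbdcab' goto ·  ←P5
  26='c' goto d→27
  27='cd' goto c→28
  28='cdc' goto a→29
  29='cdca' goto ·  ←P6

Failure links (BFS by depth):
  fail(1) 'a': from fail(0)=0 chase 'a': 0 ⇒ 0;  out=∅∪out(0)=∅
  fail(9) 'e': from fail(0)=0 chase 'e': 0 ⇒ 0;  out={7}∪out(0)={7}
  fail(20) 'd': from fail(0)=0 chase 'd': 0 ⇒ 0;  out=∅∪out(0)=∅
  fail(26) 'c': from fail(0)=0 chase 'c': 0 ⇒ 0;  out=∅∪out(0)=∅
  fail(2) 'ab': from fail(1)=0 chase 'b': 0 ⇒ 0;  out={3}∪out(0)={3}
  fail(5) 'ae': from fail(1)=0 chase 'e': 0 ⇒ 9;  out=∅∪out(9)={7}
  fail(10) 'ea': from fail(9)=0 chase 'a': 0 ⇒ 1;  out=∅∪out(1)=∅
  fail(15) 'eb': from fail(9)=0 chase 'b': 0 ⇒ 0;  out=∅∪out(0)=∅
  fail(21) 'db': from fail(20)=0 chase 'b': 0 ⇒ 0;  out=∅∪out(0)=∅
  fail(27) 'cd': from fail(26)=0 chase 'd': 0 ⇒ 20;  out=∅∪out(20)=∅
  fail(3) 'abd': from fail(2)=0 chase 'd': 0 ⇒ 20;  out=∅∪out(20)=∅
  fail(6) 'aec': from fail(5)=9 chase 'c': 9→0 ⇒ 26;  out=∅∪out(26)=∅
  fail(11) 'ead': from fail(10)=1 chase 'd': 1→0 ⇒ 20;  out=∅∪out(20)=∅
  fail(16) 'ebe': from fail(15)=0 chase 'e': 0 ⇒ 9;  out=∅∪out(9)={7}
  fail(22) 'dbd': from fail(21)=0 chase 'd': 0 ⇒ 20;  out=∅∪out(20)=∅
  fail(28) 'cdc': from fail(27)=20 chase 'c': 20→0 ⇒ 26;  out=∅∪out(26)=∅
  fail(4) 'abde': from fail(3)=20 chase 'e': 20→0 ⇒ 9;  out={0}∪out(9)={0,7}
  fail(7) 'aecd': from fail(6)=26 chase 'd': 26 ⇒ 27;  out=∅∪out(27)=∅
  fail(12) 'eadc': from fail(11)=20 chase 'c': 20→0 ⇒ 26;  out=∅∪out(26)=∅
  fail(17) 'ebed': from fail(16)=9 chase 'd': 9→0 ⇒ 20;  out=∅∪out(20)=∅
  fail(23) 'dbdc': from fail(22)=20 chase 'c': 20→0 ⇒ 26;  out=∅∪out(26)=∅
  fail(29) 'cdca': from fail(28)=26 chase 'a': 26→0 ⇒ 1;  out={6}∪out(1)={6}
  fail(8) 'aecde': from fail(7)=27 chase 'e': 27→20→0 ⇒ 9;  out={1}∪out(9)={1,7}
  fail(13) 'eadca': from fail(12)=26 chase 'a': 26→0 ⇒ 1;  out=∅∪out(1)=∅
  fail(18) 'ebedb': from fail(17)=20 chase 'b': 20 ⇒ 21;  out=∅∪out(21)=∅
  fail(24) 'dbdca': from fail(23)=26 chase 'a': 26→0 ⇒ 1;  out=∅∪out(1)=∅
  fail(14) 'eadcae': from fail(13)=1 chase 'e': 1 ⇒ 5;  out={2}∪out(5)={2,7}
  fail(19) 'ebedbe': from fail(18)=21 chase 'e': 21→0 ⇒ 9;  out={4}∪out(9)={4,7}
  fail(25) 'dbdcab': from fail(24)=1 chase 'b': 1 ⇒ 2;  out={5}∪out(2)={3,5}

Run:
pos 0 'd': at 20
pos 1 'b': at 21
pos 2 'd': at 22
pos 3 'a': at 1 (via fail)
pos 4 'b': at 2  → match P3@[3:4]
pos 5 'd': at 3
pos 6 'e': at 4  → match P0@[3:6],P7@[6:6]
pos 7 'e': at 9 (via fail)  → match P7@[7:7]
pos 8 'b': at 15
pos 9 'e': at 16  → match P7@[9:9]
pos 10 'd': at 17
pos 11 'b': at 18
pos 12 'e': at 19  → match P4@[7:12],P7@[12:12]
pos 13 'a': at 10 (via fail)
pos 14 'b': at 2 (via fail)  → match P3@[13:14]
pos 15 'd': at 3
pos 16 'e': at 4  → match P0@[13:16],P7@[16:16]
pos 17 'a': at 10 (via fail)
pos 18 'e': at 5 (via fail)  → match P7@[18:18]
pos 19 'c': at 6
pos 20 'd': at 7
pos 21 'e': at 8  → match P1@[17:21],P7@[21:21]
pos 22 'c': at 26 (via fail)
pos 23 'd': at 27
pos 24 'c': at 28
pos 25 'a': at 29  → match P6@[22:25]
pos 26 'a': at 1 (via fail)
pos 27 'b': at 2  → match P3@[26:27]
pos 28 'b': at 0 (via fail)
pos 29 'e': at 9  → match P7@[29:29]
pos 30 'a': at 10
pos 31 'd': at 11
pos 32 'c': at 12
pos 33 'a': at 13
pos 34 'e': at 14  → match P2@[29:34],P7@[34:34]
pos 35 'c': at 6 (via fail)
pos 36 'd': at 7
pos 37 'c': at 28 (via fail)
pos 38 'a': at 29  → match P6@[35:38]

Matches: [[4,3],[6,0],[6,7],[7,7],[9,7],[12,4],[12,7],[14,3],[16,0],[16,7],[18,7],[21,1],[21,7],[25,6],[27,3],[29,7],[34,2],[34,7],[38,6]]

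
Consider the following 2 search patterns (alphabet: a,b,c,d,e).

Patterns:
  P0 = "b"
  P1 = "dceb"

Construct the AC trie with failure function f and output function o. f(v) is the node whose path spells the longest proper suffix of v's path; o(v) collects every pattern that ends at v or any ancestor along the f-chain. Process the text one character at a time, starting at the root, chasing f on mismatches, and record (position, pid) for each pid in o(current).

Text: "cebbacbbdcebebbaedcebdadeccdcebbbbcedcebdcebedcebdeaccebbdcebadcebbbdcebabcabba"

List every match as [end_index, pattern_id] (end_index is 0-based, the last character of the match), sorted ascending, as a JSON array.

Build automaton:
Trie nodes:
  n0 'ε': b→1 d→2
  n1 'b': ·  [P0 ends]
  n2 'd': c→3
  n3 'dc': e→4
  n4 'dce': b→5
  n5 'dceb': ·  [P1 ends]

BFS fail/out derivation:
  fail(1) 'b': from fail(0)=0 chase 'b': 0 ⇒ 0;  out={0}∪out(0)={0}
  fail(2) 'd': from fail(0)=0 chase 'd': 0 ⇒ 0;  out=∅∪out(0)=∅
  fail(3) 'dc': from fail(2)=0 chase 'c': 0 ⇒ 0;  out=∅∪out(0)=∅
  fail(4) 'dce': from fail(3)=0 chase 'e': 0 ⇒ 0;  out=∅∪out(0)=∅
  fail(5) 'dceb': from fail(4)=0 chase 'b': 0 ⇒ 1;  out={1}∪out(1)={0,1}

Scan:
[0] read 'c'  n0⇒n0
[1] read 'e'  n0⇒n0
[2] read 'b'  n0⇒n1  ** P0@[2:2]
[3] read 'b'  n1⇒n1 (via fail)  ** P0@[3:3]
[4] read 'a'  n1⇒n0 (via fail)
[5] read 'c'  n0⇒n0
[6] read 'b'  n0⇒n1  ** P0@[6:6]
[7] read 'b'  n1⇒n1 (via fail)  ** P0@[7:7]
[8] read 'd'  n1⇒n2 (via fail)
[9] read 'c'  n2⇒n3
[10] read 'e'  n3⇒n4
[11] read 'b'  n4⇒n5  ** P0@[11:11],P1@[8:11]
[12] read 'e'  n5⇒n0 (via fail)
[13] read 'b'  n0⇒n1  ** P0@[13:13]
[14] read 'b'  n1⇒n1 (via fail)  ** P0@[14:14]
[15] read 'a'  n1⇒n0 (via fail)
[16] read 'e'  n0⇒n0
[17] read 'd'  n0⇒n2
[18] read 'c'  n2⇒n3
[19] read 'e'  n3⇒n4
[20] read 'b'  n4⇒n5  ** P0@[20:20],P1@[17:20]
[21] read 'd'  n5⇒n2 (via fail)
[22] read 'a'  n2⇒n0 (via fail)
[23] read 'd'  n0⇒n2
[24] read 'e'  n2⇒n0 (via fail)
[25] read 'c'  n0⇒n0
[26] read 'c'  n0⇒n0
[27] read 'd'  n0⇒n2
[28] read 'c'  n2⇒n3
[29] read 'e'  n3⇒n4
[30] read 'b'  n4⇒n5  ** P0@[30:30],P1@[27:30]
[31] read 'b'  n5⇒n1 (via fail)  ** P0@[31:31]
[32] read 'b'  n1⇒n1 (via fail)  ** P0@[32:32]
[33] read 'b'  n1⇒n1 (via fail)  ** P0@[33:33]
[34] read 'c'  n1⇒n0 (via fail)
[35] read 'e'  n0⇒n0
[36] read 'd'  n0⇒n2
[37] read 'c'  n2⇒n3
[38] read 'e'  n3⇒n4
[39] read 'b'  n4⇒n5  ** P0@[39:39],P1@[36:39]
[40] read 'd'  n5⇒n2 (via fail)
[41] read 'c'  n2⇒n3
[42] read 'e'  n3⇒n4
[43] read 'b'  n4⇒n5  ** P0@[43:43],P1@[40:43]
[44] read 'e'  n5⇒n0 (via fail)
[45] read 'd'  n0⇒n2
[46] read 'c'  n2⇒n3
[47] read 'e'  n3⇒n4
[48] read 'b'  n4⇒n5  ** P0@[48:48],P1@[45:48]
[49] read 'd'  n5⇒n2 (via fail)
[50] read 'e'  n2⇒n0 (via fail)
[51] read 'a'  n0⇒n0
[52] read 'c'  n0⇒n0
[53] read 'c'  n0⇒n0
[54] read 'e'  n0⇒n0
[55] read 'b'  n0⇒n1  ** P0@[55:55]
[56] read 'b'  n1⇒n1 (via fail)  ** P0@[56:56]
[57] read 'd'  n1⇒n2 (via fail)
[58] read 'c'  n2⇒n3
[59] read 'e'  n3⇒n4
[60] read 'b'  n4⇒n5  ** P0@[60:60],P1@[57:60]
[61] read 'a'  n5⇒n0 (via fail)
[62] read 'd'  n0⇒n2
[63] read 'c'  n2⇒n3
[64] read 'e'  n3⇒n4
[65] read 'b'  n4⇒n5  ** P0@[65:65],P1@[62:65]
[66] read 'b'  n5⇒n1 (via fail)  ** P0@[66:66]
[67] read 'b'  n1⇒n1 (via fail)  ** P0@[67:67]
[68] read 'd'  n1⇒n2 (via fail)
[69] read 'c'  n2⇒n3
[70] read 'e'  n3⇒n4
[71] read 'b'  n4⇒n5  ** P0@[71:71],P1@[68:71]
[72] read 'a'  n5⇒n0 (via fail)
[73] read 'b'  n0⇒n1  ** P0@[73:73]
[74] read 'c'  n1⇒n0 (via fail)
[75] read 'a'  n0⇒n0
[76] read 'b'  n0⇒n1  ** P0@[76:76]
[77] read 'b'  n1⇒n1 (via fail)  ** P0@[77:77]
[78] read 'a'  n1⇒n0 (via fail)

Matches: [[2,0],[3,0],[6,0],[7,0],[11,0],[11,1],[13,0],[14,0],[20,0],[20,1],[30,0],[30,1],[31,0],[32,0],[33,0],[39,0],[39,1],[43,0],[43,1],[48,0],[48,1],[55,0],[56,0],[60,0],[60,1],[65,0],[65,1],[66,0],[67,0],[71,0],[71,1],[73,0],[76,0],[77,0]]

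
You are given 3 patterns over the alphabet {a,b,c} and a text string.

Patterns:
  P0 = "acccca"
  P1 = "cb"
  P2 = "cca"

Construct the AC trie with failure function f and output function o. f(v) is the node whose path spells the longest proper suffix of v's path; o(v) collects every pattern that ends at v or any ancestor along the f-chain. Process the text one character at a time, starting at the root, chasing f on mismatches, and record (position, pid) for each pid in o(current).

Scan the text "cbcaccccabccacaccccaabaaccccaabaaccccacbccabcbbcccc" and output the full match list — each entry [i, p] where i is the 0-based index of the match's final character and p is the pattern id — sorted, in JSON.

Build:
Trie (insert patterns):
  0='ε' goto a→1 c→7
  1='a' goto c→2
  2='ac' goto c→3
  3='acc' goto c→4
  4='accc' goto c→5
  5='acccc' goto a→6
  6='acccca' goto ·  ←P0
  7='c' goto b→8 c→9
  8='cb' goto ·  ←P1
  9='cc' goto a→10
  10='cca' goto ·  ←P2

BFS fail/out derivation:
  fail(1) 'a': from fail(0)=0 chase 'a': 0 ⇒ 0;  out=∅∪out(0)=∅
  fail(7) 'c': from fail(0)=0 chase 'c': 0 ⇒ 0;  out=∅∪out(0)=∅
  fail(2) 'ac': from fail(1)=0 chase 'c': 0 ⇒ 7;  out=∅∪out(7)=∅
  fail(8) 'cb': from fail(7)=0 chase 'b': 0 ⇒ 0;  out={1}∪out(0)={1}
  fail(9) 'cc': from fail(7)=0 chase 'c': 0 ⇒ 7;  out=∅∪out(7)=∅
  fail(3) 'acc': from fail(2)=7 chase 'c': 7 ⇒ 9;  out=∅∪out(9)=∅
  fail(10) 'cca': from fail(9)=7 chase 'a': 7→0 ⇒ 1;  out={2}∪out(1)={2}
  fail(4) 'accc': from fail(3)=9 chase 'c': 9→7 ⇒ 9;  out=∅∪out(9)=∅
  fail(5) 'acccc': from fail(4)=9 chase 'c': 9→7 ⇒ 9;  out=∅∪out(9)=∅
  fail(6) 'acccca': from fail(5)=9 chase 'a': 9 ⇒ 10;  out={0}∪out(10)={0,2}

Run:
[0] read 'c'  n0⇒n7
[1] read 'b'  n7⇒n8  → match P1@[0:1]
[2] read 'c'  n8⇒n7 ·f
[3] read 'a'  n7⇒n1 ·f
[4] read 'c'  n1⇒n2
[5] read 'c'  n2⇒n3
[6] read 'c'  n3⇒n4
[7] read 'c'  n4⇒n5
[8] read 'a'  n5⇒n6  → match P0@[3:8],P2@[6:8]
[9] read 'b'  n6⇒n0 ·f
[10] read 'c'  n0⇒n7
[11] read 'c'  n7⇒n9
[12] read 'a'  n9⇒n10  → match P2@[10:12]
[13] read 'c'  n10⇒n2 ·f
[14] read 'a'  n2⇒n1 ·f
[15] read 'c'  n1⇒n2
[16] read 'c'  n2⇒n3
[17] read 'c'  n3⇒n4
[18] read 'c'  n4⇒n5
[19] read 'a'  n5⇒n6  → match P0@[14:19],P2@[17:19]
[20] read 'a'  n6⇒n1 ·f
[21] read 'b'  n1⇒n0 ·f
[22] read 'a'  n0⇒n1
[23] read 'a'  n1⇒n1 ·f
[24] read 'c'  n1⇒n2
[25] read 'c'  n2⇒n3
[26] read 'c'  n3⇒n4
[27] read 'c'  n4⇒n5
[28] read 'a'  n5⇒n6  → match P0@[23:28],P2@[26:28]
[29] read 'a'  n6⇒n1 ·f
[30] read 'b'  n1⇒n0 ·f
[31] read 'a'  n0⇒n1
[32] read 'a'  n1⇒n1 ·f
[33] read 'c'  n1⇒n2
[34] read 'c'  n2⇒n3
[35] read 'c'  n3⇒n4
[36] read 'c'  n4⇒n5
[37] read 'a'  n5⇒n6  → match P0@[32:37],P2@[35:37]
[38] read 'c'  n6⇒n2 ·f
[39] read 'b'  n2⇒n8 ·f  → match P1@[38:39]
[40] read 'c'  n8⇒n7 ·f
[41] read 'c'  n7⇒n9
[42] read 'a'  n9⇒n10  → match P2@[40:42]
[43] read 'b'  n10⇒n0 ·f
[44] read 'c'  n0⇒n7
[45] read 'b'  n7⇒n8  → match P1@[44:45]
[46] read 'b'  n8⇒n0 ·f
[47] read 'c'  n0⇒n7
[48] read 'c'  n7⇒n9
[49] read 'c'  n9⇒n9 ·f
[50] read 'c'  n9⇒n9 ·f

Matches: [[1,1],[8,0],[8,2],[12,2],[19,0],[19,2],[28,0],[28,2],[37,0],[37,2],[39,1],[42,2],[45,1]]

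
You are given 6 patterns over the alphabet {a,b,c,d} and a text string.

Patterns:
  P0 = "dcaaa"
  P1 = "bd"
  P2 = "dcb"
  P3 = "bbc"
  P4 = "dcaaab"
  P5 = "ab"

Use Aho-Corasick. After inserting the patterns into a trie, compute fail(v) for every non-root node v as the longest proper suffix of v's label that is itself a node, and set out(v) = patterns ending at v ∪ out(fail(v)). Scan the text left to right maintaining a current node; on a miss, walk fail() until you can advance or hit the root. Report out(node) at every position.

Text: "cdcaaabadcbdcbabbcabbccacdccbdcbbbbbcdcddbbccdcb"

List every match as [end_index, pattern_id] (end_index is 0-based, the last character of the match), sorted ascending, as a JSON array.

Construct AC machine:
Trie nodes:
  0='ε' goto a→12 b→6 d→1
  1='d' goto c→2
  2='dc' goto a→3 b→8
  3='dca' goto a→4
  4='dcaa' goto a→5
  5='dcaaa' goto b→11  [P0 ends]
  6='b' goto b→9 d→7
  7='bd' goto ·  [P1 ends]
  8='dcb' goto ·  [P2 ends]
  9='bb' goto c→10
  10='bbc' goto ·  [P3 ends]
  11='dcaaab' goto ·  [P4 ends]
  12='a' goto b→13
  13='ab' goto ·  [P5 ends]

BFS fail/out derivation:
  fail(1) 'd': from fail(0)=0 chase 'd': 0 ⇒ 0;  out=∅∪out(0)=∅
  fail(6) 'b': from fail(0)=0 chase 'b': 0 ⇒ 0;  out=∅∪out(0)=∅
  fail(12) 'a': from fail(0)=0 chase 'a': 0 ⇒ 0;  out=∅∪out(0)=∅
  fail(2) 'dc': from fail(1)=0 chase 'c': 0 ⇒ 0;  out=∅∪out(0)=∅
  fail(7) 'bd': from fail(6)=0 chase 'd': 0 ⇒ 1;  out={1}∪out(1)={1}
  fail(9) 'bb': from fail(6)=0 chase 'b': 0 ⇒ 6;  out=∅∪out(6)=∅
  fail(13) 'ab': from fail(12)=0 chase 'b': 0 ⇒ 6;  out={5}∪out(6)={5}
  fail(3) 'dca': from fail(2)=0 chase 'a': 0 ⇒ 12;  out=∅∪out(12)=∅
  fail(8) 'dcb': from fail(2)=0 chase 'b': 0 ⇒ 6;  out={2}∪out(6)={2}
  fail(10) 'bbc': from fail(9)=6 chase 'c': 6→0 ⇒ 0;  out={3}∪out(0)={3}
  fail(4) 'dcaa': from fail(3)=12 chase 'a': 12→0 ⇒ 12;  out=∅∪out(12)=∅
  fail(5) 'dcaaa': from fail(4)=12 chase 'a': 12→0 ⇒ 12;  out={0}∪out(12)={0}
  fail(11) 'dcaaab': from fail(5)=12 chase 'b': 12 ⇒ 13;  out={4}∪out(13)={4,5}

Text stream:
i=0 'c': node 0→0
i=1 'd': node 0→1
i=2 'c': node 1→2
i=3 'a': node 2→3
i=4 'a': node 3→4
i=5 'a': node 4→5  emit P0@[1:5]
i=6 'b': node 5→11  emit P4@[1:6],P5@[5:6]
i=7 'a': node 11→12 ·f
i=8 'd': node 12→1 ·f
i=9 'c': node 1→2
i=10 'b': node 2→8  emit P2@[8:10]
i=11 'd': node 8→7 ·f  emit P1@[10:11]
i=12 'c': node 7→2 ·f
i=13 'b': node 2→8  emit P2@[11:13]
i=14 'a': node 8→12 ·f
i=15 'b': node 12→13  emit P5@[14:15]
i=16 'b': node 13→9 ·f
i=17 'c': node 9→10  emit P3@[15:17]
i=18 'a': node 10→12 ·f
i=19 'b': node 12→13  emit P5@[18:19]
i=20 'b': node 13→9 ·f
i=21 'c': node 9→10  emit P3@[19:21]
i=22 'c': node 10→0 ·f
i=23 'a': node 0→12
i=24 'c': node 12→0 ·f
i=25 'd': node 0→1
i=26 'c': node 1→2
i=27 'c': node 2→0 ·f
i=28 'b': node 0→6
i=29 'd': node 6→7  emit P1@[28:29]
i=30 'c': node 7→2 ·f
i=31 'b': node 2→8  emit P2@[29:31]
i=32 'b': node 8→9 ·f
i=33 'b': node 9→9 ·f
i=34 'b': node 9→9 ·f
i=35 'b': node 9→9 ·f
i=36 'c': node 9→10  emit P3@[34:36]
i=37 'd': node 10→1 ·f
i=38 'c': node 1→2
i=39 'd': node 2→1 ·f
i=40 'd': node 1→1 ·f
i=41 'b': node 1→6 ·f
i=42 'b': node 6→9
i=43 'c': node 9→10  emit P3@[41:43]
i=44 'c': node 10→0 ·f
i=45 'd': node 0→1
i=46 'c': node 1→2
i=47 'b': node 2→8  emit P2@[45:47]

Matches: [[5,0],[6,4],[6,5],[10,2],[11,1],[13,2],[15,5],[17,3],[19,5],[21,3],[29,1],[31,2],[36,3],[43,3],[47,2]]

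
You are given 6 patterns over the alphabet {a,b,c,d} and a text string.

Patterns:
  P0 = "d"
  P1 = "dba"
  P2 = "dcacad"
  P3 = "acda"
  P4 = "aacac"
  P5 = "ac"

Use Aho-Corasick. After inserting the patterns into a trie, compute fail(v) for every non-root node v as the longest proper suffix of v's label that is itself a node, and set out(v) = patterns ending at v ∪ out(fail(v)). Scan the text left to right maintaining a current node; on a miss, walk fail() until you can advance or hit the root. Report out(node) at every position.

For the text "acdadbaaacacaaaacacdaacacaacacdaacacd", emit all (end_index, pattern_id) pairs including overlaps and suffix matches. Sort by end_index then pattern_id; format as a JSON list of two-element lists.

Construct AC machine:
Trie (insert patterns):
  n0 'ε': a→9 d→1
  n1 'd': b→2 c→4  [P0 ends]
  n2 'db': a→3
  n3 'dba': ·  [P1 ends]
  n4 'dc': a→5
  n5 'dca': c→6
  n6 'dcac': a→7
  n7 'dcaca': d→8
  n8 'dcacad': ·  [P2 ends]
  n9 'a': a→13 c→10
  n10 'ac': d→11  [P5 ends]
  n11 'acd': a→12
  n12 'acda': ·  [P3 ends]
  n13 'aa': c→14
  n14 'aac': a→15
  n15 'aaca': c→16
  n16 'aacac': ·  [P4 ends]

BFS fail/out derivation:
  fail(1) 'd': from fail(0)=0 chase 'd': 0 ⇒ 0;  out={0}∪out(0)={0}
  fail(9) 'a': from fail(0)=0 chase 'a': 0 ⇒ 0;  out=∅∪out(0)=∅
  fail(2) 'db': from fail(1)=0 chase 'b': 0 ⇒ 0;  out=∅∪out(0)=∅
  fail(4) 'dc': from fail(1)=0 chase 'c': 0 ⇒ 0;  out=∅∪out(0)=∅
  fail(10) 'ac': from fail(9)=0 chase 'c': 0 ⇒ 0;  out={5}∪out(0)={5}
  fail(13) 'aa': from fail(9)=0 chase 'a': 0 ⇒ 9;  out=∅∪out(9)=∅
  fail(3) 'dba': from fail(2)=0 chase 'a': 0 ⇒ 9;  out={1}∪out(9)={1}
  fail(5) 'dca': from fail(4)=0 chase 'a': 0 ⇒ 9;  out=∅∪out(9)=∅
  fail(11) 'acd': from fail(10)=0 chase 'd': 0 ⇒ 1;  out=∅∪out(1)={0}
  fail(14) 'aac': from fail(13)=9 chase 'c': 9 ⇒ 10;  out=∅∪out(10)={5}
  fail(6) 'dcac': from fail(5)=9 chase 'c': 9 ⇒ 10;  out=∅∪out(10)={5}
  fail(12) 'acda': from fail(11)=1 chase 'a': 1→0 ⇒ 9;  out={3}∪out(9)={3}
  fail(15) 'aaca': from fail(14)=10 chase 'a': 10→0 ⇒ 9;  out=∅∪out(9)=∅
  fail(7) 'dcaca': from fail(6)=10 chase 'a': 10→0 ⇒ 9;  out=∅∪out(9)=∅
  fail(16) 'aacac': from fail(15)=9 chase 'c': 9 ⇒ 10;  out={4}∪out(10)={4,5}
  fail(8) 'dcacad': from fail(7)=9 chase 'd': 9→0 ⇒ 1;  out={2}∪out(1)={0,2}

Run:
i=0 'a': node 0→9
i=1 'c': node 9→10  ** P5@[0:1]
i=2 'd': node 10→11  ** P0@[2:2]
i=3 'a': node 11→12  ** P3@[0:3]
i=4 'd': node 12→1 (fail-walked)  ** P0@[4:4]
i=5 'b': node 1→2
i=6 'a': node 2→3  ** P1@[4:6]
i=7 'a': node 3→13 (fail-walked)
i=8 'a': node 13→13 (fail-walked)
i=9 'c': node 13→14  ** P5@[8:9]
i=10 'a': node 14→15
i=11 'c': node 15→16  ** P4@[7:11],P5@[10:11]
i=12 'a': node 16→9 (fail-walked)
i=13 'a': node 9→13
i=14 'a': node 13→13 (fail-walked)
i=15 'a': node 13→13 (fail-walked)
i=16 'c': node 13→14  ** P5@[15:16]
i=17 'a': node 14→15
i=18 'c': node 15→16  ** P4@[14:18],P5@[17:18]
i=19 'd': node 16→11 (fail-walked)  ** P0@[19:19]
i=20 'a': node 11→12  ** P3@[17:20]
i=21 'a': node 12→13 (fail-walked)
i=22 'c': node 13→14  ** P5@[21:22]
i=23 'a': node 14→15
i=24 'c': node 15→16  ** P4@[20:24],P5@[23:24]
i=25 'a': node 16→9 (fail-walked)
i=26 'a': node 9→13
i=27 'c': node 13→14  ** P5@[26:27]
i=28 'a': node 14→15
i=29 'c': node 15→16  ** P4@[25:29],P5@[28:29]
i=30 'd': node 16→11 (fail-walked)  ** P0@[30:30]
i=31 'a': node 11→12  ** P3@[28:31]
i=32 'a': node 12→13 (fail-walked)
i=33 'c': node 13→14  ** P5@[32:33]
i=34 'a': node 14→15
i=35 'c': node 15→16  ** P4@[31:35],P5@[34:35]
i=36 'd': node 16→11 (fail-walked)  ** P0@[36:36]

Result: [[1,5],[2,0],[3,3],[4,0],[6,1],[9,5],[11,4],[11,5],[16,5],[18,4],[18,5],[19,0],[20,3],[22,5],[24,4],[24,5],[27,5],[29,4],[29,5],[30,0],[31,3],[33,5],[35,4],[35,5],[36,0]]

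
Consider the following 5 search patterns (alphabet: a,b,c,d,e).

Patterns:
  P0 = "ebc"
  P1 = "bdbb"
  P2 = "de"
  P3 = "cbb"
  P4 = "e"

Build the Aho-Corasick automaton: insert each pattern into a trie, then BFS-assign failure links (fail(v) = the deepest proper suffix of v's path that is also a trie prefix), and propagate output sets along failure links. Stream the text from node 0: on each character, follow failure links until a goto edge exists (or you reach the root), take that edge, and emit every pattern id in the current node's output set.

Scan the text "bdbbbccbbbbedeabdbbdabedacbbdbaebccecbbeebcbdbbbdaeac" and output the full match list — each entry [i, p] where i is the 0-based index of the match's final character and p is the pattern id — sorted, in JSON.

Build:
Trie (insert patterns):
  n0 'ε': b→4 c→10 d→8 e→1
  n1 'e': b→2  [P4 ends]
  n2 'eb': c→3
  n3 'ebc': ·  [P0 ends]
  n4 'b': d→5
  n5 'bd': b→6
  n6 'bdb': b→7
  n7 'bdbb': ·  [P1 ends]
  n8 'd': e→9
  n9 'de': ·  [P2 ends]
  n10 'c': b→11
  n11 'cb': b→12
  n12 'cbb': ·  [P3 ends]

BFS fail/out derivation:
  fail(1) 'e': from fail(0)=0 chase 'e': 0 ⇒ 0;  out={4}∪out(0)={4}
  fail(4) 'b': from fail(0)=0 chase 'b': 0 ⇒ 0;  out=∅∪out(0)=∅
  fail(8) 'd': from fail(0)=0 chase 'd': 0 ⇒ 0;  out=∅∪out(0)=∅
  fail(10) 'c': from fail(0)=0 chase 'c': 0 ⇒ 0;  out=∅∪out(0)=∅
  fail(2) 'eb': from fail(1)=0 chase 'b': 0 ⇒ 4;  out=∅∪out(4)=∅
  fail(5) 'bd': from fail(4)=0 chase 'd': 0 ⇒ 8;  out=∅∪out(8)=∅
  fail(9) 'de': from fail(8)=0 chase 'e': 0 ⇒ 1;  out={2}∪out(1)={2,4}
  fail(11) 'cb': from fail(10)=0 chase 'b': 0 ⇒ 4;  out=∅∪out(4)=∅
  fail(3) 'ebc': from fail(2)=4 chase 'c': 4→0 ⇒ 10;  out={0}∪out(10)={0}
  fail(6) 'bdb': from fail(5)=8 chase 'b': 8→0 ⇒ 4;  out=∅∪out(4)=∅
  fail(12) 'cbb': from fail(11)=4 chase 'b': 4→0 ⇒ 4;  out={3}∪out(4)={3}
  fail(7) 'bdbb': from fail(6)=4 chase 'b': 4→0 ⇒ 4;  out={1}∪out(4)={1}

Scan:
[0] read 'b'  n0⇒n4
[1] read 'd'  n4⇒n5
[2] read 'b'  n5⇒n6
[3] read 'b'  n6⇒n7  ** P1@[0:3]
[4] read 'b'  n7⇒n4 (fail-walked)
[5] read 'c'  n4⇒n10 (fail-walked)
[6] read 'c'  n10⇒n10 (fail-walked)
[7] read 'b'  n10⇒n11
[8] read 'b'  n11⇒n12  ** P3@[6:8]
[9] read 'b'  n12⇒n4 (fail-walked)
[10] read 'b'  n4⇒n4 (fail-walked)
[11] read 'e'  n4⇒n1 (fail-walked)  ** P4@[11:11]
[12] read 'd'  n1⇒n8 (fail-walked)
[13] read 'e'  n8⇒n9  ** P2@[12:13],P4@[13:13]
[14] read 'a'  n9⇒n0 (fail-walked)
[15] read 'b'  n0⇒n4
[16] read 'd'  n4⇒n5
[17] read 'b'  n5⇒n6
[18] read 'b'  n6⇒n7  ** P1@[15:18]
[19] read 'd'  n7⇒n5 (fail-walked)
[20] read 'a'  n5⇒n0 (fail-walked)
[21] read 'b'  n0⇒n4
[22] read 'e'  n4⇒n1 (fail-walked)  ** P4@[22:22]
[23] read 'd'  n1⇒n8 (fail-walked)
[24] read 'a'  n8⇒n0 (fail-walked)
[25] read 'c'  n0⇒n10
[26] read 'b'  n10⇒n11
[27] read 'b'  n11⇒n12  ** P3@[25:27]
[28] read 'd'  n12⇒n5 (fail-walked)
[29] read 'b'  n5⇒n6
[30] read 'a'  n6⇒n0 (fail-walked)
[31] read 'e'  n0⇒n1  ** P4@[31:31]
[32] read 'b'  n1⇒n2
[33] read 'c'  n2⇒n3  ** P0@[31:33]
[34] read 'c'  n3⇒n10 (fail-walked)
[35] read 'e'  n10⇒n1 (fail-walked)  ** P4@[35:35]
[36] read 'c'  n1⇒n10 (fail-walked)
[37] read 'b'  n10⇒n11
[38] read 'b'  n11⇒n12  ** P3@[36:38]
[39] read 'e'  n12⇒n1 (fail-walked)  ** P4@[39:39]
[40] read 'e'  n1⇒n1 (fail-walked)  ** P4@[40:40]
[41] read 'b'  n1⇒n2
[42] read 'c'  n2⇒n3  ** P0@[40:42]
[43] read 'b'  n3⇒n11 (fail-walked)
[44] read 'd'  n11⇒n5 (fail-walked)
[45] read 'b'  n5⇒n6
[46] read 'b'  n6⇒n7  ** P1@[43:46]
[47] read 'b'  n7⇒n4 (fail-walked)
[48] read 'd'  n4⇒n5
[49] read 'a'  n5⇒n0 (fail-walked)
[50] read 'e'  n0⇒n1  ** P4@[50:50]
[51] read 'a'  n1⇒n0 (fail-walked)
[52] read 'c'  n0⇒n10

Result: [[3,1],[8,3],[11,4],[13,2],[13,4],[18,1],[22,4],[27,3],[31,4],[33,0],[35,4],[38,3],[39,4],[40,4],[42,0],[46,1],[50,4]]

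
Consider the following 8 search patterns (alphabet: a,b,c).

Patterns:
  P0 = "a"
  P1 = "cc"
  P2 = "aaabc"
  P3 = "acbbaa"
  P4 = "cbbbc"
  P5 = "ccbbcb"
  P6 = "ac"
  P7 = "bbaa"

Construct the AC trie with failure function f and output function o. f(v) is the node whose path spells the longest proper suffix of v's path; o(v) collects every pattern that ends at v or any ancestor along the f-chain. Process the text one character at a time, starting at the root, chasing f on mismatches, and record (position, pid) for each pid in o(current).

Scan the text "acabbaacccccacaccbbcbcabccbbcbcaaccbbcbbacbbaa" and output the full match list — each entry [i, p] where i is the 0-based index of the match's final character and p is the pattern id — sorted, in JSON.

Construct AC machine:
Trie nodes:
  0='ε' goto a→1 b→21 c→2
  1='a' goto a→4 c→8  [P0 ends]
  2='c' goto b→13 c→3
  3='cc' goto b→17  [P1 ends]
  4='aa' goto a→5
  5='aaa' goto b→6
  6='aaab' goto c→7
  7='aaabc' goto ·  [P2 ends]
  8='ac' goto b→9  [P6 ends]
  9='acb' goto b→10
  10='acbb' goto a→11
  11='acbba' goto a→12
  12='acbbaa' goto ·  [P3 ends]
  13='cb' goto b→14
  14='cbb' goto b→15
  15='cbbb' goto c→16
  16='cbbbc' goto ·  [P4 ends]
  17='ccb' goto b→18
  18='ccbb' goto c→19
  19='ccbbc' goto b→20
  20='ccbbcb' goto ·  [P5 ends]
  21='b' goto b→22
  22='bb' goto a→23
  23='bba' goto a→24
  24='bbaa' goto ·  [P7 ends]

BFS fail/out derivation:
  fail(1) 'a': from fail(0)=0 chase 'a': 0 ⇒ 0;  out={0}∪out(0)={0}
  fail(2) 'c': from fail(0)=0 chase 'c': 0 ⇒ 0;  out=∅∪out(0)=∅
  fail(21) 'b': from fail(0)=0 chase 'b': 0 ⇒ 0;  out=∅∪out(0)=∅
  fail(3) 'cc': from fail(2)=0 chase 'c': 0 ⇒ 2;  out={1}∪out(2)={1}
  fail(4) 'aa': from fail(1)=0 chase 'a': 0 ⇒ 1;  out=∅∪out(1)={0}
  fail(8) 'ac': from fail(1)=0 chase 'c': 0 ⇒ 2;  out={6}∪out(2)={6}
  fail(13) 'cb': from fail(2)=0 chase 'b': 0 ⇒ 21;  out=∅∪out(21)=∅
  fail(22) 'bb': from fail(21)=0 chase 'b': 0 ⇒ 21;  out=∅∪out(21)=∅
  fail(5) 'aaa': from fail(4)=1 chase 'a': 1 ⇒ 4;  out=∅∪out(4)={0}
  fail(9) 'acb': from fail(8)=2 chase 'b': 2 ⇒ 13;  out=∅∪out(13)=∅
  fail(14) 'cbb': from fail(13)=21 chase 'b': 21 ⇒ 22;  out=∅∪out(22)=∅
  fail(17) 'ccb': from fail(3)=2 chase 'b': 2 ⇒ 13;  out=∅∪out(13)=∅
  fail(23) 'bba': from fail(22)=21 chase 'a': 21→0 ⇒ 1;  out=∅∪out(1)={0}
  fail(6) 'aaab': from fail(5)=4 chase 'b': 4→1→0 ⇒ 21;  out=∅∪out(21)=∅
  fail(10) 'acbb': from fail(9)=13 chase 'b': 13 ⇒ 14;  out=∅∪out(14)=∅
  fail(15) 'cbbb': from fail(14)=22 chase 'b': 22→21 ⇒ 22;  out=∅∪out(22)=∅
  fail(18) 'ccbb': from fail(17)=13 chase 'b': 13 ⇒ 14;  out=∅∪out(14)=∅
  fail(24) 'bbaa': from fail(23)=1 chase 'a': 1 ⇒ 4;  out={7}∪out(4)={0,7}
  fail(7) 'aaabc': from fail(6)=21 chase 'c': 21→0 ⇒ 2;  out={2}∪out(2)={2}
  fail(11) 'acbba': from fail(10)=14 chase 'a': 14→22 ⇒ 23;  out=∅∪out(23)={0}
  fail(16) 'cbbbc': from fail(15)=22 chase 'c': 22→21→0 ⇒ 2;  out={4}∪out(2)={4}
  fail(19) 'ccbbc': from fail(18)=14 chase 'c': 14→22→21→0 ⇒ 2;  out=∅∪out(2)=∅
  fail(12) 'acbbaa': from fail(11)=23 chase 'a': 23 ⇒ 24;  out={3}∪out(24)={0,3,7}
  fail(20) 'ccbbcb': from fail(19)=2 chase 'b': 2 ⇒ 13;  out={5}∪out(13)={5}

Text stream:
i=0 'a': node 0→1  → match P0@[0:0]
i=1 'c': node 1→8  → match P6@[0:1]
i=2 'a': node 8→1 (via fail)  → match P0@[2:2]
i=3 'b': node 1→21 (via fail)
i=4 'b': node 21→22
i=5 'a': node 22→23  → match P0@[5:5]
i=6 'a': node 23→24  → match P0@[6:6],P7@[3:6]
i=7 'c': node 24→8 (via fail)  → match P6@[6:7]
i=8 'c': node 8→3 (via fail)  → match P1@[7:8]
i=9 'c': node 3→3 (via fail)  → match P1@[8:9]
i=10 'c': node 3→3 (via fail)  → match P1@[9:10]
i=11 'c': node 3→3 (via fail)  → match P1@[10:11]
i=12 'a': node 3→1 (via fail)  → match P0@[12:12]
i=13 'c': node 1→8  → match P6@[12:13]
i=14 'a': node 8→1 (via fail)  → match P0@[14:14]
i=15 'c': node 1→8  → match P6@[14:15]
i=16 'c': node 8→3 (via fail)  → match P1@[15:16]
i=17 'b': node 3→17
i=18 'b': node 17→18
i=19 'c': node 18→19
i=20 'b': node 19→20  → match P5@[15:20]
i=21 'c': node 20→2 (via fail)
i=22 'a': node 2→1 (via fail)  → match P0@[22:22]
i=23 'b': node 1→21 (via fail)
i=24 'c': node 21→2 (via fail)
i=25 'c': node 2→3  → match P1@[24:25]
i=26 'b': node 3→17
i=27 'b': node 17→18
i=28 'c': node 18→19
i=29 'b': node 19→20  → match P5@[24:29]
i=30 'c': node 20→2 (via fail)
i=31 'a': node 2→1 (via fail)  → match P0@[31:31]
i=32 'a': node 1→4  → match P0@[32:32]
i=33 'c': node 4→8 (via fail)  → match P6@[32:33]
i=34 'c': node 8→3 (via fail)  → match P1@[33:34]
i=35 'b': node 3→17
i=36 'b': node 17→18
i=37 'c': node 18→19
i=38 'b': node 19→20  → match P5@[33:38]
i=39 'b': node 20→14 (via fail)
i=40 'a': node 14→23 (via fail)  → match P0@[40:40]
i=41 'c': node 23→8 (via fail)  → match P6@[40:41]
i=42 'b': node 8→9
i=43 'b': node 9→10
i=44 'a': node 10→11  → match P0@[44:44]
i=45 'a': node 11→12  → match P0@[45:45],P3@[40:45],P7@[42:45]

Result: [[0,0],[1,6],[2,0],[5,0],[6,0],[6,7],[7,6],[8,1],[9,1],[10,1],[11,1],[12,0],[13,6],[14,0],[15,6],[16,1],[20,5],[22,0],[25,1],[29,5],[31,0],[32,0],[33,6],[34,1],[38,5],[40,0],[41,6],[44,0],[45,0],[45,3],[45,7]]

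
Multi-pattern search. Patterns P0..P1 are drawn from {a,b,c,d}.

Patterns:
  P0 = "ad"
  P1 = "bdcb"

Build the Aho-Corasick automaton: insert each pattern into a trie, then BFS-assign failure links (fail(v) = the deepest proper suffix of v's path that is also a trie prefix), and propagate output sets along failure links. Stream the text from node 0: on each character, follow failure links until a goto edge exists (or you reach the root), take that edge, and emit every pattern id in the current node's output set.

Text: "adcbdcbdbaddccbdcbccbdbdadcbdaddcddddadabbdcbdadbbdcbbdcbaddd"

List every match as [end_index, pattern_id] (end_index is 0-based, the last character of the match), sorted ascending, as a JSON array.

Construct AC machine:
Trie (insert patterns):
  0='ε' goto a→1 b→3
  1='a' goto d→2
  2='ad' goto ·  ←P0
  3='b' goto d→4
  4='bd' goto c→5
  5='bdc' goto b→6
  6='bdcb' goto ·  ←P1

Failure links (BFS by depth):
  fail(1) 'a': from fail(0)=0 chase 'a': 0 ⇒ 0;  out=∅∪out(0)=∅
  fail(3) 'b': from fail(0)=0 chase 'b': 0 ⇒ 0;  out=∅∪out(0)=∅
  fail(2) 'ad': from fail(1)=0 chase 'd': 0 ⇒ 0;  out={0}∪out(0)={0}
  fail(4) 'bd': from fail(3)=0 chase 'd': 0 ⇒ 0;  out=∅∪out(0)=∅
  fail(5) 'bdc': from fail(4)=0 chase 'c': 0 ⇒ 0;  out=∅∪out(0)=∅
  fail(6) 'bdcb': from fail(5)=0 chase 'b': 0 ⇒ 3;  out={1}∪out(3)={1}

Text stream:
[0] read 'a'  n0⇒n1
[1] read 'd'  n1⇒n2  emit P0@[0:1]
[2] read 'c'  n2⇒n0 (fail-walked)
[3] read 'b'  n0⇒n3
[4] read 'd'  n3⇒n4
[5] read 'c'  n4⇒n5
[6] read 'b'  n5⇒n6  emit P1@[3:6]
[7] read 'd'  n6⇒n4 (fail-walked)
[8] read 'b'  n4⇒n3 (fail-walked)
[9] read 'a'  n3⇒n1 (fail-walked)
[10] read 'd'  n1⇒n2  emit P0@[9:10]
[11] read 'd'  n2⇒n0 (fail-walked)
[12] read 'c'  n0⇒n0
[13] read 'c'  n0⇒n0
[14] read 'b'  n0⇒n3
[15] read 'd'  n3⇒n4
[16] read 'c'  n4⇒n5
[17] read 'b'  n5⇒n6  emit P1@[14:17]
[18] read 'c'  n6⇒n0 (fail-walked)
[19] read 'c'  n0⇒n0
[20] read 'b'  n0⇒n3
[21] read 'd'  n3⇒n4
[22] read 'b'  n4⇒n3 (fail-walked)
[23] read 'd'  n3⇒n4
[24] read 'a'  n4⇒n1 (fail-walked)
[25] read 'd'  n1⇒n2  emit P0@[24:25]
[26] read 'c'  n2⇒n0 (fail-walked)
[27] read 'b'  n0⇒n3
[28] read 'd'  n3⇒n4
[29] read 'a'  n4⇒n1 (fail-walked)
[30] read 'd'  n1⇒n2  emit P0@[29:30]
[31] read 'd'  n2⇒n0 (fail-walked)
[32] read 'c'  n0⇒n0
[33] read 'd'  n0⇒n0
[34] read 'd'  n0⇒n0
[35] read 'd'  n0⇒n0
[36] read 'd'  n0⇒n0
[37] read 'a'  n0⇒n1
[38] read 'd'  n1⇒n2  emit P0@[37:38]
[39] read 'a'  n2⇒n1 (fail-walked)
[40] read 'b'  n1⇒n3 (fail-walked)
[41] read 'b'  n3⇒n3 (fail-walked)
[42] read 'd'  n3⇒n4
[43] read 'c'  n4⇒n5
[44] read 'b'  n5⇒n6  emit P1@[41:44]
[45] read 'd'  n6⇒n4 (fail-walked)
[46] read 'a'  n4⇒n1 (fail-walked)
[47] read 'd'  n1⇒n2  emit P0@[46:47]
[48] read 'b'  n2⇒n3 (fail-walked)
[49] read 'b'  n3⇒n3 (fail-walked)
[50] read 'd'  n3⇒n4
[51] read 'c'  n4⇒n5
[52] read 'b'  n5⇒n6  emit P1@[49:52]
[53] read 'b'  n6⇒n3 (fail-walked)
[54] read 'd'  n3⇒n4
[55] read 'c'  n4⇒n5
[56] read 'b'  n5⇒n6  emit P1@[53:56]
[57] read 'a'  n6⇒n1 (fail-walked)
[58] read 'd'  n1⇒n2  emit P0@[57:58]
[59] read 'd'  n2⇒n0 (fail-walked)
[60] read 'd'  n0⇒n0

Result: [[1,0],[6,1],[10,0],[17,1],[25,0],[30,0],[38,0],[44,1],[47,0],[52,1],[56,1],[58,0]]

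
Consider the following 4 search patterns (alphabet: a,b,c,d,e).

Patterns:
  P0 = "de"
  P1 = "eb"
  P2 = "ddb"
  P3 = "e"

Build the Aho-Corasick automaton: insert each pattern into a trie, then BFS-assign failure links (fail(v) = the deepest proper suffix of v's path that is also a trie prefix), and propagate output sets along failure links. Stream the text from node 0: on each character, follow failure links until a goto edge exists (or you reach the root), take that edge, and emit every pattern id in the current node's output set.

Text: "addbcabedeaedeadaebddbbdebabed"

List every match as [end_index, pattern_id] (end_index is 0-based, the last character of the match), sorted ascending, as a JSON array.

Build automaton:
Trie nodes:
  0='ε' goto d→1 e→3
  1='d' goto d→5 e→2
  2='de' goto ·  ←P0
  3='e' goto b→4  ←P3
  4='eb' goto ·  ←P1
  5='dd' goto b→6
  6='ddb' goto ·  ←P2

Failure links (BFS by depth):
  n1('d'): parent n0 fail=0; on 'd' 0 → fail=0;  out ∅∪∅=∅
  n3('e'): parent n0 fail=0; on 'e' 0 → fail=0;  out {3}∪∅={3}
  n2('de'): parent n1 fail=0; on 'e' 0 → fail=3;  out {0}∪{3}={0,3}
  n4('eb'): parent n3 fail=0; on 'b' 0 → fail=0;  out {1}∪∅={1}
  n5('dd'): parent n1 fail=0; on 'd' 0 → fail=1;  out ∅∪∅=∅
  n6('ddb'): parent n5 fail=1; on 'b' 1→0 → fail=0;  out {2}∪∅={2}

Scan:
i=0 'a': node 0→0
i=1 'd': node 0→1
i=2 'd': node 1→5
i=3 'b': node 5→6  emit P2@[1:3]
i=4 'c': node 6→0 ·f
i=5 'a': node 0→0
i=6 'b': node 0→0
i=7 'e': node 0→3  emit P3@[7:7]
i=8 'd': node 3→1 ·f
i=9 'e': node 1→2  emit P0@[8:9],P3@[9:9]
i=10 'a': node 2→0 ·f
i=11 'e': node 0→3  emit P3@[11:11]
i=12 'd': node 3→1 ·f
i=13 'e': node 1→2  emit P0@[12:13],P3@[13:13]
i=14 'a': node 2→0 ·f
i=15 'd': node 0→1
i=16 'a': node 1→0 ·f
i=17 'e': node 0→3  emit P3@[17:17]
i=18 'b': node 3→4  emit P1@[17:18]
i=19 'd': node 4→1 ·f
i=20 'd': node 1→5
i=21 'b': node 5→6  emit P2@[19:21]
i=22 'b': node 6→0 ·f
i=23 'd': node 0→1
i=24 'e': node 1→2  emit P0@[23:24],P3@[24:24]
i=25 'b': node 2→4 ·f  emit P1@[24:25]
i=26 'a': node 4→0 ·f
i=27 'b': node 0→0
i=28 'e': node 0→3  emit P3@[28:28]
i=29 'd': node 3→1 ·f

Matches: [[3,2],[7,3],[9,0],[9,3],[11,3],[13,0],[13,3],[17,3],[18,1],[21,2],[24,0],[24,3],[25,1],[28,3]]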